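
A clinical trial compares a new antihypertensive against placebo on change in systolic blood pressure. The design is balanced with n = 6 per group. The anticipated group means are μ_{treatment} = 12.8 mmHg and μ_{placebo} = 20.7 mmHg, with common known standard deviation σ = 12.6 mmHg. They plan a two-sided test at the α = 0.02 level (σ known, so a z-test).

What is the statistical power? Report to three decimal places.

Standardized effect: d = |μ_{treatment} − μ_{placebo}| / σ = |12.8 − 20.7| / 12.6 = 0.6270
Noncentrality parameter: λ = d·√(n/2) = 0.6270 × √(6/2) = 1.0860
Two-sided α = 0.02 → critical value z_{0.01} = 2.326.
Power = Φ(λ − 2.326) + Φ(−λ − 2.326) = Φ(-1.240) + Φ(-3.412) = 0.1074 + 0.0003 = 0.1077.

Power ≈ 0.108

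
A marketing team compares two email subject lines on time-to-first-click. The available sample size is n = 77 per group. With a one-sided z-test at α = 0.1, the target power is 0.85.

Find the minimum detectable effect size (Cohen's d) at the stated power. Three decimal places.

d ≈ 0.374

Need Φ(δ − 1.282) = 0.85, so δ = 1.282 + 1.036 = 2.318.
δ = d·√(n/2) ⇒ d = δ/√(n/2) = 2.318/√(77/2) = 0.3736.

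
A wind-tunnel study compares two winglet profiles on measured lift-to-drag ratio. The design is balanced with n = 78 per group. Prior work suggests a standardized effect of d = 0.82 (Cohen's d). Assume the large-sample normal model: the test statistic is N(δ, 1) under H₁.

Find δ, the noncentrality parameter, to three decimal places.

δ ≈ 5.121

δ = d·√(n/2) = 0.82 × √(78/2) = 5.1209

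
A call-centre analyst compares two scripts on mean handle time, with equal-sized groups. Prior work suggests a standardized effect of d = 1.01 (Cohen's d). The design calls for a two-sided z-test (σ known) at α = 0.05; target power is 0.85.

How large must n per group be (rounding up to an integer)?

n = 18 per group

For power 0.85 need Φ(δ − z_{0.025}) = 0.85, so δ = z_{0.025} + z_{0.15} = 1.960 + 1.036 = 2.996.
(Ignoring the negligible lower-tail rejection probability gives the usual closed-form inversion.)
δ = d·√(n/2) ⇒ n = 2(δ/d)² = 2 × (2.996 / 1.01)² = 17.60.
Round up to the next whole unit.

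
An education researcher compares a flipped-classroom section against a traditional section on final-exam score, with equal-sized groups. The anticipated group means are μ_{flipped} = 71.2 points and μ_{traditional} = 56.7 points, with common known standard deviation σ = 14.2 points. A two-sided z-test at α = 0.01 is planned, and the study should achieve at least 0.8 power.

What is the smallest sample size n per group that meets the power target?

n = 23 per group

Standardized effect: d = |μ_{flipped} − μ_{traditional}| / σ = |71.2 − 56.7| / 14.2 = 1.0211
For power 0.8 need Φ(δ − z_{0.005}) = 0.8, so δ = z_{0.005} + z_{0.20} = 2.576 + 0.842 = 3.417.
(For δ > 0 the lower-tail rejection region contributes negligibly to power, so the one-term inversion is standard.)
δ = d·√(n/2) ⇒ n = 2(δ/d)² = 2 × (3.417 / 1.0211)² = 22.40.
Rounding up, n = 23 per group.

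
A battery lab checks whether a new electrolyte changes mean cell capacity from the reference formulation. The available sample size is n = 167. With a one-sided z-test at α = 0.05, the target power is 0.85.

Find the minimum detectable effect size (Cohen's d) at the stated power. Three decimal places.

Required noncentrality: δ = z_{0.05} + z_{0.15} = 1.645 + 1.036 = 2.681.
δ = d·√n ⇒ d = δ/√n = 2.681/√167 = 0.2075.

d ≈ 0.207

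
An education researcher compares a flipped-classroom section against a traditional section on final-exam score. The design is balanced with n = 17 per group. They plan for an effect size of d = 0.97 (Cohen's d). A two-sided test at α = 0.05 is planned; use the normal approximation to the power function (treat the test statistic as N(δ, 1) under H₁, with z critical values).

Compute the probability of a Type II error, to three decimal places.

β ≈ 0.193

Noncentrality parameter: δ = d·√(n/2) = 0.97 × √(17/2) = 2.8280
Two-sided α = 0.05 → critical value z_{0.025} = 1.960.
Power = Φ(δ − 1.960) + Φ(−δ − 1.960) = Φ(0.868) + Φ(-4.788) = 0.8073 + 0.0000 = 0.8073.
Type II error: β = 1 − power = 1 − 0.8073 = 0.1927.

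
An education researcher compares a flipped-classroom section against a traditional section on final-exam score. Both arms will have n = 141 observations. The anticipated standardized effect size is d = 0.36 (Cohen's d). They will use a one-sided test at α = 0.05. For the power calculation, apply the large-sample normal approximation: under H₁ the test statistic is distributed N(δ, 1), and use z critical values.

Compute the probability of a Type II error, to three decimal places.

Noncentrality parameter: δ = d·√(n/2) = 0.36 × √(141/2) = 3.0227
One-sided α = 0.05 → critical value z_{0.05} = 1.645.
Power = P(Z > 1.645 − δ) = Φ(1.378) = 0.9159.
Type II error: β = 1 − power = 1 − 0.9159 = 0.0841.

β ≈ 0.084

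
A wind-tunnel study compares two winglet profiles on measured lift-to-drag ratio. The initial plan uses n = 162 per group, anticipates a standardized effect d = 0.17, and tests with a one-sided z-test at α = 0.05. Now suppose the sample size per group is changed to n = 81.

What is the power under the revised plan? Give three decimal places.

Power ≈ 0.287

With n = 81 per group: δ = d·√(n/2) = 0.17 × √(81/2) = 1.0819. Critical value z_{0.05} = 1.645.
Revised power = P(Z > 1.645 − δ) = Φ(-0.563) = 0.2867.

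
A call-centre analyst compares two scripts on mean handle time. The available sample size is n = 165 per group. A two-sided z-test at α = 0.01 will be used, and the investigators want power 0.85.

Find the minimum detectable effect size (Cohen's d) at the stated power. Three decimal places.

d ≈ 0.398

Required noncentrality: δ = z_{0.005} + z_{0.15} = 2.576 + 1.036 = 3.612.
(Lower-tail contribution to power is negligible for δ > 0.)
δ = d·√(n/2) ⇒ d = δ/√(n/2) = 3.612/√(165/2) = 0.3977.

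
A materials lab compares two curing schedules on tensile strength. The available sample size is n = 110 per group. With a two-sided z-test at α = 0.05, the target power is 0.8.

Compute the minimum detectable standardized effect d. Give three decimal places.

Need Φ(δ − 1.960) = 0.8, so δ = 1.960 + 0.842 = 2.802.
(Lower-tail contribution to power is negligible for δ > 0.)
δ = d·√(n/2) ⇒ d = δ/√(n/2) = 2.802/√(110/2) = 0.3778.

d ≈ 0.378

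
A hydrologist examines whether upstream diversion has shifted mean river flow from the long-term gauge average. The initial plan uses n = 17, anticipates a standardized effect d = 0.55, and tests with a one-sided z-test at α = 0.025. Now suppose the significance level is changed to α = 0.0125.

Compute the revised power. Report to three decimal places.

δ = d·√n = 0.55 × √17 = 2.2677 (unchanged). New critical value: z_{0.0125} = 2.241.
Revised power = Φ(δ − 2.241) = Φ(0.026) = 0.5105.

Power ≈ 0.510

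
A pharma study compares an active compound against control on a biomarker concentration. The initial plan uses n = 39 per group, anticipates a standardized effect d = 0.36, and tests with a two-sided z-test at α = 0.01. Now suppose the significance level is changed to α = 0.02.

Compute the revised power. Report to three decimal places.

δ = d·√(n/2) = 0.36 × √(39/2) = 1.5897 (unchanged). New critical value: z_{0.01} = 2.326.
Revised power = Φ(δ − 2.326) + Φ(−δ − 2.326) = Φ(-0.737) + Φ(-3.916) = 0.2307 + 0.0000 = 0.2307.

Power ≈ 0.231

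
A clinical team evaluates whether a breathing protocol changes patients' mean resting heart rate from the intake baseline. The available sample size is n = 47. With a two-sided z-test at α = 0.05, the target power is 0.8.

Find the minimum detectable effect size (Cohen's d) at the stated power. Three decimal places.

Required noncentrality: δ = z_{0.025} + z_{0.20} = 1.960 + 0.842 = 2.802.
(The second rejection-region term Φ(−δ − z_{α/2}) is negligible and dropped.)
δ = d·√n ⇒ d = δ/√n = 2.802/√47 = 0.4087.

d ≈ 0.409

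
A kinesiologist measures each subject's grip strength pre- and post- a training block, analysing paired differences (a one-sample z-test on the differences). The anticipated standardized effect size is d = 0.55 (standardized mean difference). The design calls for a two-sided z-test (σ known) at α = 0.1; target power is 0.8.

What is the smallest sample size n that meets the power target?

For power 0.8 need Φ(δ − z_{0.05}) = 0.8, so δ = z_{0.05} + z_{0.20} = 1.645 + 0.842 = 2.486.
(The Φ(−δ − z_{α/2}) term is vanishingly small for δ > 0 and is dropped in the standard sample-size formula.)
δ = d·√n ⇒ n = (δ/d)² = (2.486 / 0.55)² = 20.44.
Round up to the next whole unit.

n = 21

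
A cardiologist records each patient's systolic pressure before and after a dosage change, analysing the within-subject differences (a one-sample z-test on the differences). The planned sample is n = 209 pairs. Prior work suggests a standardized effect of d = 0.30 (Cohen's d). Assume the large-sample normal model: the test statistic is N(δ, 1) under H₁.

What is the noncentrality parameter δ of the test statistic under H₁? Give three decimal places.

δ = d·√n = 0.30 × √209 = 4.3370

δ ≈ 4.337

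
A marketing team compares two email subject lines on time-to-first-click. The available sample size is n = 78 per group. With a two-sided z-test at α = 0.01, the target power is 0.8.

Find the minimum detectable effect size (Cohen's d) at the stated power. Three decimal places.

d ≈ 0.547

Required noncentrality: δ = z_{0.005} + z_{0.20} = 2.576 + 0.842 = 3.417.
(The second rejection-region term Φ(−δ − z_{α/2}) is negligible and dropped.)
δ = d·√(n/2) ⇒ d = δ/√(n/2) = 3.417/√(78/2) = 0.5472.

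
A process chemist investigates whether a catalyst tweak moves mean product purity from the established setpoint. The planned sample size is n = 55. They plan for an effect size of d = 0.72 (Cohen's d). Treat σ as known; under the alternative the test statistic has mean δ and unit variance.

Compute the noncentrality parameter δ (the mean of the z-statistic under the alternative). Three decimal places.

δ = d·√n = 0.72 × √55 = 5.3397

δ ≈ 5.340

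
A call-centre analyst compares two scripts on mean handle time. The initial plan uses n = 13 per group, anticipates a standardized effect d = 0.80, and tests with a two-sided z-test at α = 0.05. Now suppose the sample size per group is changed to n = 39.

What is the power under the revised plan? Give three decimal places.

With n = 39 per group: δ = d·√(n/2) = 0.80 × √(39/2) = 3.5327. Critical value z_{0.025} = 1.960.
Revised power = Φ(δ − 1.960) + Φ(−δ − 1.960) = Φ(1.573) + Φ(-5.493) = 0.9421 + 0.0000 = 0.9421.

Power ≈ 0.942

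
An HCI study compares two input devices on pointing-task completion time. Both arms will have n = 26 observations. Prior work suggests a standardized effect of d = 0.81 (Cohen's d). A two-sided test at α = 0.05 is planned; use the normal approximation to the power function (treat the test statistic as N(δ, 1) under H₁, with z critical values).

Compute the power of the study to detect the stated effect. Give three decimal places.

Noncentrality parameter: δ = d·√(n/2) = 0.81 × √(26/2) = 2.9205
Critical value for a two-sided test at α = 0.05: z_{α/2} = 1.960.
Power = Φ(δ − 1.960) + Φ(−δ − 1.960) = Φ(0.961) + Φ(-4.880) = 0.8316 + 0.0000 = 0.8316.

Power ≈ 0.832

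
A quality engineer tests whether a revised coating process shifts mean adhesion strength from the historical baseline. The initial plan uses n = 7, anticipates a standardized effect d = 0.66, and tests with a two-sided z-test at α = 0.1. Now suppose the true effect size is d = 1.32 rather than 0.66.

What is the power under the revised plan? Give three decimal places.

Power ≈ 0.968

With d = 1.32: δ = d·√n = 1.32 × √7 = 3.4924. Critical value z_{0.05} = 1.645.
Revised power = Φ(δ − 1.645) + Φ(−δ − 1.645) = Φ(1.848) + Φ(-5.137) = 0.9677 + 0.0000 = 0.9677.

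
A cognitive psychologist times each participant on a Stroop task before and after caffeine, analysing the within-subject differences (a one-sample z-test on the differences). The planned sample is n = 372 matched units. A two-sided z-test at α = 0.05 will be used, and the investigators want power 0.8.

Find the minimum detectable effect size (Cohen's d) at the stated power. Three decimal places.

d ≈ 0.145

Required noncentrality: δ = z_{0.025} + z_{0.20} = 1.960 + 0.842 = 2.802.
(Lower-tail contribution to power is negligible for δ > 0.)
δ = d·√n ⇒ d = δ/√n = 2.802/√372 = 0.1453.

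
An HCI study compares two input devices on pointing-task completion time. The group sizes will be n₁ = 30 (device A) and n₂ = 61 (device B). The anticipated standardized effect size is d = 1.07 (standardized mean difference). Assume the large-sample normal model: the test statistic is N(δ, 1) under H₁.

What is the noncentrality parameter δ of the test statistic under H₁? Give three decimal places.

δ = d / √(1/n₁ + 1/n₂) = 1.07 / √(1/30 + 1/61) = 4.7983

δ ≈ 4.798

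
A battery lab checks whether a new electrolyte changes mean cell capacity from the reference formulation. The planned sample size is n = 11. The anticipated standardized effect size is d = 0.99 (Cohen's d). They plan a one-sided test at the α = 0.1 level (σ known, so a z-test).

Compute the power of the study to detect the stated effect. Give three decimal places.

Power ≈ 0.977

Noncentrality parameter: λ = d·√n = 0.99 × √11 = 3.2835
One-sided α = 0.1 → critical value z_{0.1} = 1.282.
Power = Φ(λ − 1.282) = Φ(2.002) = 0.9774.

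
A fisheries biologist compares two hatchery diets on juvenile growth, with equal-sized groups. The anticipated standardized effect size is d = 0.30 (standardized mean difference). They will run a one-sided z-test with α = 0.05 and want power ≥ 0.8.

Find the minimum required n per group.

For power 0.8 need Φ(δ − z_{0.05}) = 0.8, so δ = z_{0.05} + z_{0.20} = 1.645 + 0.842 = 2.486.
δ = d·√(n/2) ⇒ n = 2(δ/d)² = 2 × (2.486 / 0.30)² = 137.39.
Round up to the next whole unit.

n = 138 per group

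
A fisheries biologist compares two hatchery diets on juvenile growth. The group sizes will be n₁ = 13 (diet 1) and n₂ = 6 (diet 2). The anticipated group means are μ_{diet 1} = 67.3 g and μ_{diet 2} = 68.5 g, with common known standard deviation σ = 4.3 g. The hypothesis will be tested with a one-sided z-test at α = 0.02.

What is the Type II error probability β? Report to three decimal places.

β ≈ 0.932

Standardized effect: d = |μ_{diet 1} − μ_{diet 2}| / σ = |67.3 − 68.5| / 4.3 = 0.2791
Noncentrality parameter: δ = d / √(1/n₁ + 1/n₂) = 0.2791 / √(1/13 + 1/6) = 0.5654
One-sided α = 0.02 → critical value z_{0.02} = 2.054.
Power = P(Z > 2.054 − δ) = Φ(-1.488) = 0.0683.
Type II error: β = 1 − power = 1 − 0.0683 = 0.9317.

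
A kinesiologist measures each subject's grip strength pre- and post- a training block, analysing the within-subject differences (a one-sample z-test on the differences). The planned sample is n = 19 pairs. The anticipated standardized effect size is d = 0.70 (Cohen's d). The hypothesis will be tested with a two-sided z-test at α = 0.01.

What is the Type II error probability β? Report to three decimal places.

Noncentrality parameter: δ = d·√n = 0.70 × √19 = 3.0512
Two-sided α = 0.01 → critical value z_{0.005} = 2.576.
Power = Φ(δ − 2.576) + Φ(−δ − 2.576) = Φ(0.475) + Φ(-5.627) = 0.6827 + 0.0000 = 0.6827.
Type II error: β = 1 − power = 1 − 0.6827 = 0.3173.

β ≈ 0.317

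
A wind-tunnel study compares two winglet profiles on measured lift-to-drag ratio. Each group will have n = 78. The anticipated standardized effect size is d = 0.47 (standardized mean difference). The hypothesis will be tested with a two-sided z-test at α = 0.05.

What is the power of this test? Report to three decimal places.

Power ≈ 0.835

Noncentrality parameter: δ = d·√(n/2) = 0.47 × √(78/2) = 2.9351
Two-sided α = 0.05 → critical value z_{0.025} = 1.960.
Power = Φ(δ − 1.960) + Φ(−δ − 1.960) = Φ(0.975) + Φ(-4.895) = 0.8353 + 0.0000 = 0.8353.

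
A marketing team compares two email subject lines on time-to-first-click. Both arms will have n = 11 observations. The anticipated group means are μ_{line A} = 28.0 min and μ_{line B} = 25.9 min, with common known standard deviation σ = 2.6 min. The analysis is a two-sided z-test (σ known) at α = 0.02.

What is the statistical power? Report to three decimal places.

Power ≈ 0.333

Standardized effect: d = |μ_{line A} − μ_{line B}| / σ = |28.0 − 25.9| / 2.6 = 0.8077
Noncentrality parameter: δ = d·√(n/2) = 0.8077 × √(11/2) = 1.8942
Two-sided α = 0.02 → critical value z_{0.01} = 2.326.
Power = Φ(δ − 2.326) + Φ(−δ − 2.326) = Φ(-0.432) + Φ(-4.221) = 0.3328 + 0.0000 = 0.3328.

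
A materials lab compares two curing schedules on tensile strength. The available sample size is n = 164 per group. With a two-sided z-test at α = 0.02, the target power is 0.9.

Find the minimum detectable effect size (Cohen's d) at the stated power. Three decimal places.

Required noncentrality: δ = z_{0.01} + z_{0.10} = 2.326 + 1.282 = 3.608.
(Lower-tail contribution to power is negligible for δ > 0.)
δ = d·√(n/2) ⇒ d = δ/√(n/2) = 3.608/√(164/2) = 0.3984.

d ≈ 0.398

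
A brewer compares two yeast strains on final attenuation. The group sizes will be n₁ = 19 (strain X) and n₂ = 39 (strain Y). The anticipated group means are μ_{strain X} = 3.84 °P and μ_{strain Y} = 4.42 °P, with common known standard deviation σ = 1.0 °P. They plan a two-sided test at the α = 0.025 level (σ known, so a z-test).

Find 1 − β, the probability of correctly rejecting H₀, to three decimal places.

Standardized effect: d = |μ_{strain X} − μ_{strain Y}| / σ = |3.84 − 4.42| / 1.0 = 0.5800
Noncentrality parameter: δ = d / √(1/n₁ + 1/n₂) = 0.5800 / √(1/19 + 1/39) = 2.0731
Critical value for a two-sided test at α = 0.025: z_{α/2} = 2.241.
Power = Φ(δ − 2.241) + Φ(−δ − 2.241) = Φ(-0.168) + Φ(-4.315) = 0.4332 + 0.0000 = 0.4332.

Power ≈ 0.433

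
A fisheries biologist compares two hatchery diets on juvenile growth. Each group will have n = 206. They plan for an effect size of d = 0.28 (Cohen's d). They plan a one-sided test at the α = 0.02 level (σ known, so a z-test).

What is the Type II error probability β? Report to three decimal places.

β ≈ 0.215

Noncentrality parameter: δ = d·√(n/2) = 0.28 × √(206/2) = 2.8417
One-sided α = 0.02 → critical value z_{0.02} = 2.054.
Power = P(Z > 2.054 − δ) = Φ(0.788) = 0.7846.
Type II error: β = 1 − power = 1 − 0.7846 = 0.2154.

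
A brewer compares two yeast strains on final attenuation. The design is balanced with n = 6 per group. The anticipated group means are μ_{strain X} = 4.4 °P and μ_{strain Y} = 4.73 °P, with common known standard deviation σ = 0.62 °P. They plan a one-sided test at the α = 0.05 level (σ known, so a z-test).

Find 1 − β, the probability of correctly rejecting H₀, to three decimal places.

Standardized effect: d = |μ_{strain X} − μ_{strain Y}| / σ = |4.4 − 4.73| / 0.62 = 0.5323
Noncentrality parameter: δ = d·√(n/2) = 0.5323 × √(6/2) = 0.9219
Critical value for a one-sided test at α = 0.05: z_α = 1.645.
Power = Φ(δ − 1.645) = Φ(-0.723) = 0.2349.

Power ≈ 0.235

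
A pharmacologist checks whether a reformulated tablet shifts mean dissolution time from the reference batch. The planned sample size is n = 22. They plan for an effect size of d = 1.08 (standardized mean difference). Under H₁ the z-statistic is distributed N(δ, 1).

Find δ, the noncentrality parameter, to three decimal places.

δ ≈ 5.066

The noncentrality parameter scales effect size by the design's sample-size factor: δ = d·√n = 1.08 × √22 = 5.0656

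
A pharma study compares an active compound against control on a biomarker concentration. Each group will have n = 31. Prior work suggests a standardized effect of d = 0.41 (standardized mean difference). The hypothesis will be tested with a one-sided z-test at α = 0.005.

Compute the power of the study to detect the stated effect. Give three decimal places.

Power ≈ 0.168

Noncentrality parameter: δ = d·√(n/2) = 0.41 × √(31/2) = 1.6142
Critical value for a one-sided test at α = 0.005: z_α = 2.576.
Power = P(Z > 2.576 − δ) = Φ(-0.962) = 0.1681.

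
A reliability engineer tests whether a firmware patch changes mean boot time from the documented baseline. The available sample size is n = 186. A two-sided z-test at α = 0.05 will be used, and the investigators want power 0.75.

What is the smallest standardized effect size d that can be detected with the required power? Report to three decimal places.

d ≈ 0.193

Need Φ(δ − 1.960) = 0.75, so δ = 1.960 + 0.674 = 2.634.
(The second rejection-region term Φ(−δ − z_{α/2}) is negligible and dropped.)
δ = d·√n ⇒ d = δ/√n = 2.634/√186 = 0.1932.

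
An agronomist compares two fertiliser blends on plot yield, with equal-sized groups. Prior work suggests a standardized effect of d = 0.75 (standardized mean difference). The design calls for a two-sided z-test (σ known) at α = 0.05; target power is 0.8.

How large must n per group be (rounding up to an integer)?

Set Φ(δ − 1.960) = 0.8; then δ − 1.960 = Φ⁻¹(0.8) = 0.842, giving δ = 2.802.
(The Φ(−δ − z_{α/2}) term is vanishingly small for δ > 0 and is dropped in the standard sample-size formula.)
δ = d·√(n/2) ⇒ n = 2(δ/d)² = 2 × (2.802 / 0.75)² = 27.91.
Rounding up, n = 28 per group.

n = 28 per group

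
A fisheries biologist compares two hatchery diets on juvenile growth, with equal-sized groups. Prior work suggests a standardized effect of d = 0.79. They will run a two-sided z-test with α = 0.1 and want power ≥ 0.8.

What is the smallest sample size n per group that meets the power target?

n = 20 per group

Set Φ(δ − 1.645) = 0.8; then δ − 1.645 = Φ⁻¹(0.8) = 0.842, giving δ = 2.486.
(The Φ(−δ − z_{α/2}) term is vanishingly small for δ > 0 and is dropped in the standard sample-size formula.)
δ = d·√(n/2) ⇒ n = 2(δ/d)² = 2 × (2.486 / 0.79)² = 19.81.
Round up to the next whole unit.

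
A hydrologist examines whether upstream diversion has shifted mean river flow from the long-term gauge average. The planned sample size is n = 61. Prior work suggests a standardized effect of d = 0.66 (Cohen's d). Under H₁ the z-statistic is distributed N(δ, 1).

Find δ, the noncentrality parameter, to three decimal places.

δ ≈ 5.155

The noncentrality parameter scales effect size by the design's sample-size factor: δ = d·√n = 0.66 × √61 = 5.1548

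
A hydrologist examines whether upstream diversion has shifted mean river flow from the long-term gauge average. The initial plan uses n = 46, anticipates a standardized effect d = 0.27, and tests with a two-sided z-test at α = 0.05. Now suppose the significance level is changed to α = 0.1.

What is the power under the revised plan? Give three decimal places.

Power ≈ 0.574

δ = d·√n = 0.27 × √46 = 1.8312 (unchanged). New critical value: z_{0.05} = 1.645.
Revised power = Φ(δ − 1.645) + Φ(−δ − 1.645) = Φ(0.186) + Φ(-3.476) = 0.5739 + 0.0003 = 0.5742.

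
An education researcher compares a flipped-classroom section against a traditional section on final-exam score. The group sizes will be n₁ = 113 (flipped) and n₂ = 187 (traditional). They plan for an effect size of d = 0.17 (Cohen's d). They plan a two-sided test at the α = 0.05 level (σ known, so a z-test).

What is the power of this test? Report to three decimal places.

Noncentrality parameter: δ = d / √(1/n₁ + 1/n₂) = 0.17 / √(1/113 + 1/187) = 1.4268
Two-sided α = 0.05 → critical value z_{0.025} = 1.960.
Power = Φ(δ − 1.960) + Φ(−δ − 1.960) = Φ(-0.533) + Φ(-3.387) = 0.2969 + 0.0004 = 0.2973.

Power ≈ 0.297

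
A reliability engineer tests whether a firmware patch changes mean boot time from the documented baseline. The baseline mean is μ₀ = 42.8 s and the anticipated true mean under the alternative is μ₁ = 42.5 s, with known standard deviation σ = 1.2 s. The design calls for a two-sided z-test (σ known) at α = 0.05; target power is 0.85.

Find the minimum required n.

Standardized effect: d = |μ₁ − μ₀| / σ = |42.5 − 42.8| / 1.2 = 0.2500
For power 0.85 need Φ(δ − z_{0.025}) = 0.85, so δ = z_{0.025} + z_{0.15} = 1.960 + 1.036 = 2.996.
(Ignoring the negligible lower-tail rejection probability gives the usual closed-form inversion.)
δ = d·√n ⇒ n = (δ/d)² = (2.996 / 0.2500)² = 143.65.
Round up to the next whole unit.

n = 144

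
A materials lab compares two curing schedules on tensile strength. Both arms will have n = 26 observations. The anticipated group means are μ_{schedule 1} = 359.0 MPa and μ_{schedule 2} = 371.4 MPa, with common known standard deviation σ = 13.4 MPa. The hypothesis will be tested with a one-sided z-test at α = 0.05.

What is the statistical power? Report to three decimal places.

Standardized effect: d = |μ_{schedule 1} − μ_{schedule 2}| / σ = |359.0 − 371.4| / 13.4 = 0.9254
Noncentrality parameter: δ = d·√(n/2) = 0.9254 × √(26/2) = 3.3365
Critical value for a one-sided test at α = 0.05: z_α = 1.645.
Power = P(Z > 1.645 − δ) = Φ(1.692) = 0.9546.

Power ≈ 0.955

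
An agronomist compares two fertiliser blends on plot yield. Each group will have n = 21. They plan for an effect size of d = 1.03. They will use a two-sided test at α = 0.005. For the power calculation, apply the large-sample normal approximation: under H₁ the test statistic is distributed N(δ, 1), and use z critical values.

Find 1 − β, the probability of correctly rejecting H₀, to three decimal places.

Noncentrality parameter: λ = d·√(n/2) = 1.03 × √(21/2) = 3.3376
Critical value for a two-sided test at α = 0.005: z_{α/2} = 2.807.
Power = Φ(λ − 2.807) + Φ(−λ − 2.807) = Φ(0.531) + Φ(-6.145) = 0.7021 + 0.0000 = 0.7021.

Power ≈ 0.702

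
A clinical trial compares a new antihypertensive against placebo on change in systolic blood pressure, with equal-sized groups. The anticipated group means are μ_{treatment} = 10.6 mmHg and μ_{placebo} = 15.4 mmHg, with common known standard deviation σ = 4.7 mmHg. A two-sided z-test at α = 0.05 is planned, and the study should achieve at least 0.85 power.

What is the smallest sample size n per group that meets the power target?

Standardized effect: d = |μ_{treatment} − μ_{placebo}| / σ = |10.6 − 15.4| / 4.7 = 1.0213
For power 0.85 need Φ(δ − z_{0.025}) = 0.85, so δ = z_{0.025} + z_{0.15} = 1.960 + 1.036 = 2.996.
(For δ > 0 the lower-tail rejection region contributes negligibly to power, so the one-term inversion is standard.)
δ = d·√(n/2) ⇒ n = 2(δ/d)² = 2 × (2.996 / 1.0213)² = 17.22.
Round up to the next whole unit.

n = 18 per group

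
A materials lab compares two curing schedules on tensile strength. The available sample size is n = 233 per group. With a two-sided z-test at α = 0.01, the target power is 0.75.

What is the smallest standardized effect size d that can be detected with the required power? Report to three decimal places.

d ≈ 0.301

Required noncentrality: δ = z_{0.005} + z_{0.25} = 2.576 + 0.674 = 3.250.
(Lower-tail contribution to power is negligible for δ > 0.)
δ = d·√(n/2) ⇒ d = δ/√(n/2) = 3.250/√(233/2) = 0.3011.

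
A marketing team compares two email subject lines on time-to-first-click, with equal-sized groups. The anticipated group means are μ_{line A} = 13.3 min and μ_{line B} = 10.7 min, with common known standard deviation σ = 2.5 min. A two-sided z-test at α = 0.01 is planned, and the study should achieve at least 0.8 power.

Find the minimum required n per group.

Standardized effect: d = |μ_{line A} − μ_{line B}| / σ = |13.3 − 10.7| / 2.5 = 1.0400
For power 0.8 need Φ(δ − z_{0.005}) = 0.8, so δ = z_{0.005} + z_{0.20} = 2.576 + 0.842 = 3.417.
(The Φ(−δ − z_{α/2}) term is vanishingly small for δ > 0 and is dropped in the standard sample-size formula.)
δ = d·√(n/2) ⇒ n = 2(δ/d)² = 2 × (3.417 / 1.0400)² = 21.60.
Rounding up, n = 22 per group.

n = 22 per group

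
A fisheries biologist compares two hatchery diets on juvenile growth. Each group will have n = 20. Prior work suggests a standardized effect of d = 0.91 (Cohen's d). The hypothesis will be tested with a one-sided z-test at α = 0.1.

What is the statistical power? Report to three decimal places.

Noncentrality parameter: δ = d·√(n/2) = 0.91 × √(20/2) = 2.8777
One-sided α = 0.1 → critical value z_{0.1} = 1.282.
Power = P(Z > 1.282 − δ) = Φ(1.596) = 0.9448.

Power ≈ 0.945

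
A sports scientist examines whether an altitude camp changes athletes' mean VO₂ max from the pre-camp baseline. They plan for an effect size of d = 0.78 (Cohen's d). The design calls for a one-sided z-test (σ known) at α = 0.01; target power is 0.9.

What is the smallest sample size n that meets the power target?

For power 0.9 need Φ(δ − z_{0.01}) = 0.9, so δ = z_{0.01} + z_{0.10} = 2.326 + 1.282 = 3.608.
δ = d·√n ⇒ n = (δ/d)² = (3.608 / 0.78)² = 21.40.
Rounding up, n = 22.

n = 22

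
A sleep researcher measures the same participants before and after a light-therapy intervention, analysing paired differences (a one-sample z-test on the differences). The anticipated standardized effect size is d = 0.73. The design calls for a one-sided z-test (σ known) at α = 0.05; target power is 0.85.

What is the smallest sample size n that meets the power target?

For power 0.85 need Φ(δ − z_{0.05}) = 0.85, so δ = z_{0.05} + z_{0.15} = 1.645 + 1.036 = 2.681.
δ = d·√n ⇒ n = (δ/d)² = (2.681 / 0.73)² = 13.49.
Rounding up, n = 14.

n = 14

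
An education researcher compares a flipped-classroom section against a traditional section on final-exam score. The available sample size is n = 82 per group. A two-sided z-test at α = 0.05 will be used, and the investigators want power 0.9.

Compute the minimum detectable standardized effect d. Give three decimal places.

d ≈ 0.506

Required noncentrality: δ = z_{0.025} + z_{0.10} = 1.960 + 1.282 = 3.242.
(Lower-tail contribution to power is negligible for δ > 0.)
δ = d·√(n/2) ⇒ d = δ/√(n/2) = 3.242/√(82/2) = 0.5062.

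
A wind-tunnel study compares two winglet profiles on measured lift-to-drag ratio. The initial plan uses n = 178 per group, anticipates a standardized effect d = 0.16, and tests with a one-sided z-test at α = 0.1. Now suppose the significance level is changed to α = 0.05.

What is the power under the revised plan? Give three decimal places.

Power ≈ 0.446

δ = d·√(n/2) = 0.16 × √(178/2) = 1.5094 (unchanged). New critical value: z_{0.05} = 1.645.
Revised power = Φ(δ − 1.645) = Φ(-0.135) = 0.4461.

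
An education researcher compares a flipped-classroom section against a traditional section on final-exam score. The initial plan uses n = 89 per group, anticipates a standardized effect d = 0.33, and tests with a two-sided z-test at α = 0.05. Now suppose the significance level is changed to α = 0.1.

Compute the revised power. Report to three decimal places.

Power ≈ 0.711

δ = d·√(n/2) = 0.33 × √(89/2) = 2.2014 (unchanged). New critical value: z_{0.05} = 1.645.
Revised power = Φ(δ − 1.645) + Φ(−δ − 1.645) = Φ(0.557) + Φ(-3.846) = 0.7111 + 0.0001 = 0.7111.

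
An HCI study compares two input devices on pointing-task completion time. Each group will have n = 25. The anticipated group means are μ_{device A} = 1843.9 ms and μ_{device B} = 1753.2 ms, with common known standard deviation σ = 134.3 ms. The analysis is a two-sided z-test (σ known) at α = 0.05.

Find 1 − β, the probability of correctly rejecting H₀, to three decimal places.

Standardized effect: d = |μ_{device A} − μ_{device B}| / σ = |1843.9 − 1753.2| / 134.3 = 0.6754
Noncentrality parameter: δ = d·√(n/2) = 0.6754 × √(25/2) = 2.3877
Critical value for a two-sided test at α = 0.05: z_{α/2} = 1.960.
Power = Φ(δ − 1.960) + Φ(−δ − 1.960) = Φ(0.428) + Φ(-4.348) = 0.6656 + 0.0000 = 0.6656.

Power ≈ 0.666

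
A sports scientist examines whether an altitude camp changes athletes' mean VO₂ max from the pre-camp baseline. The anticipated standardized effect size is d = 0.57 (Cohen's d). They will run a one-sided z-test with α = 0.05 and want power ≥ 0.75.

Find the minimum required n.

Set Φ(δ − 1.645) = 0.75; then δ − 1.645 = Φ⁻¹(0.75) = 0.674, giving δ = 2.319.
δ = d·√n ⇒ n = (δ/d)² = (2.319 / 0.57)² = 16.56.
Round up to the next whole unit.

n = 17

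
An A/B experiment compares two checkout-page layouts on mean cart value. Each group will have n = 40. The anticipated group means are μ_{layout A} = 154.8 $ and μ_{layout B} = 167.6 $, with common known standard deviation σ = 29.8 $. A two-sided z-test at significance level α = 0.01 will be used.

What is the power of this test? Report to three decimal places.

Standardized effect: d = |μ_{layout A} − μ_{layout B}| / σ = |154.8 − 167.6| / 29.8 = 0.4295
Noncentrality parameter: δ = d·√(n/2) = 0.4295 × √(40/2) = 1.9209
Critical value for a two-sided test at α = 0.01: z_{α/2} = 2.576.
Power = Φ(δ − 2.576) + Φ(−δ − 2.576) = Φ(-0.655) + Φ(-4.497) = 0.2563 + 0.0000 = 0.2563.

Power ≈ 0.256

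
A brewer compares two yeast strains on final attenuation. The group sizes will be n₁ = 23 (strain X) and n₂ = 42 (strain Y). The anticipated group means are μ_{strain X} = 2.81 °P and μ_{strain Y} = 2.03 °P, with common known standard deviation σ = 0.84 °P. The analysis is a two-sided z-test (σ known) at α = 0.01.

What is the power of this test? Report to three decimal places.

Standardized effect: d = |μ_{strain X} − μ_{strain Y}| / σ = |2.81 − 2.03| / 0.84 = 0.9286
Noncentrality parameter: δ = d / √(1/n₁ + 1/n₂) = 0.9286 / √(1/23 + 1/42) = 3.5797
Two-sided α = 0.01 → critical value z_{0.005} = 2.576.
Power = Φ(δ − 2.576) + Φ(−δ − 2.576) = Φ(1.004) + Φ(-6.156) = 0.8423 + 0.0000 = 0.8423.

Power ≈ 0.842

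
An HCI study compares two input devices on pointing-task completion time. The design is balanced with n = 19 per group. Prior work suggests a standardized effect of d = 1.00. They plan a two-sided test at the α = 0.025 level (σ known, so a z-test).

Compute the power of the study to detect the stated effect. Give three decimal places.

Power ≈ 0.800

Noncentrality parameter: δ = d·√(n/2) = 1.00 × √(19/2) = 3.0822
Two-sided α = 0.025 → critical value z_{0.0125} = 2.241.
Power = Φ(δ − 2.241) + Φ(−δ − 2.241) = Φ(0.841) + Φ(-5.324) = 0.7998 + 0.0000 = 0.7998.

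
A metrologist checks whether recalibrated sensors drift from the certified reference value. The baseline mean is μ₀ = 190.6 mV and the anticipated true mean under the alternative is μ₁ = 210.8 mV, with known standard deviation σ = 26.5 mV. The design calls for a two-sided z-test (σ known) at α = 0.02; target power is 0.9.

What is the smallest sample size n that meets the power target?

n = 23

Standardized effect: d = |μ₁ − μ₀| / σ = |210.8 − 190.6| / 26.5 = 0.7623
For power 0.9 need Φ(δ − z_{0.01}) = 0.9, so δ = z_{0.01} + z_{0.10} = 2.326 + 1.282 = 3.608.
(For δ > 0 the lower-tail rejection region contributes negligibly to power, so the one-term inversion is standard.)
δ = d·√n ⇒ n = (δ/d)² = (3.608 / 0.7623)² = 22.40.
Rounding up, n = 23.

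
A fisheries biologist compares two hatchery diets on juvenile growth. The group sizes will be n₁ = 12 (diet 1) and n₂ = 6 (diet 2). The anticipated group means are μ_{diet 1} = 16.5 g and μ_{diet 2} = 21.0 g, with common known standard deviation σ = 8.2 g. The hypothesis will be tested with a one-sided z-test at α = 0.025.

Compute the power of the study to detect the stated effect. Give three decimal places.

Power ≈ 0.194

Standardized effect: d = |μ_{diet 1} − μ_{diet 2}| / σ = |16.5 − 21.0| / 8.2 = 0.5488
Noncentrality parameter: δ = d / √(1/n₁ + 1/n₂) = 0.5488 / √(1/12 + 1/6) = 1.0976
Critical value for a one-sided test at α = 0.025: z_α = 1.960.
Power = P(Z > 1.960 − δ) = Φ(-0.862) = 0.1942.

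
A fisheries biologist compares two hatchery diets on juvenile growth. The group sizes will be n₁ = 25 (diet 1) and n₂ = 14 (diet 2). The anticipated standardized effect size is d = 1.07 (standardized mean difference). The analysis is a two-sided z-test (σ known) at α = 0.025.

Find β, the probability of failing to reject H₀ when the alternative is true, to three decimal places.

Noncentrality parameter: δ = d / √(1/n₁ + 1/n₂) = 1.07 / √(1/25 + 1/14) = 3.2054
Critical value for a two-sided test at α = 0.025: z_{α/2} = 2.241.
Power = Φ(δ − 2.241) + Φ(−δ − 2.241) = Φ(0.964) + Φ(-5.447) = 0.8325 + 0.0000 = 0.8325.
Type II error: β = 1 − power = 1 − 0.8325 = 0.1675.

β ≈ 0.168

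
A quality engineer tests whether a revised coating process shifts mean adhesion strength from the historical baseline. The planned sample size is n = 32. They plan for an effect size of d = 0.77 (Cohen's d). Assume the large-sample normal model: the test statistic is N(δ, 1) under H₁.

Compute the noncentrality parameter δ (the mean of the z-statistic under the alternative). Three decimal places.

δ = d·√n = 0.77 × √32 = 4.3558

δ ≈ 4.356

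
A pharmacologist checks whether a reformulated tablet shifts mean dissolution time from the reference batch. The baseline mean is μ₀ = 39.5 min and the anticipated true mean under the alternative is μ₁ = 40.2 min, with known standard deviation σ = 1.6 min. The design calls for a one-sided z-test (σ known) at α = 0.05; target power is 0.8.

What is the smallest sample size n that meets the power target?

n = 33

Standardized effect: d = |μ₁ − μ₀| / σ = |40.2 − 39.5| / 1.6 = 0.4375
Set Φ(δ − 1.645) = 0.8; then δ − 1.645 = Φ⁻¹(0.8) = 0.842, giving δ = 2.486.
δ = d·√n ⇒ n = (δ/d)² = (2.486 / 0.4375)² = 32.30.
Rounding up, n = 33.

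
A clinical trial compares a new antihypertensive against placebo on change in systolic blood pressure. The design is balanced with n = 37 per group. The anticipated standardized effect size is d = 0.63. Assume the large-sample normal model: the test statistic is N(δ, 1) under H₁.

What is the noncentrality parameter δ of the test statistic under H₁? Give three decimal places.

δ = d·√(n/2) = 0.63 × √(37/2) = 2.7097

δ ≈ 2.710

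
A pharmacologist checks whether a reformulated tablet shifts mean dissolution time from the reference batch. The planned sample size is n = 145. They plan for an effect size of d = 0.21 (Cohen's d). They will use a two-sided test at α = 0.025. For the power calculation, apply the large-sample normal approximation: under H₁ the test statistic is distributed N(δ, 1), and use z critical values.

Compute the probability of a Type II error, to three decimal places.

β ≈ 0.387

Noncentrality parameter: δ = d·√n = 0.21 × √145 = 2.5287
Two-sided α = 0.025 → critical value z_{0.0125} = 2.241.
Power = Φ(δ − 2.241) + Φ(−δ − 2.241) = Φ(0.287) + Φ(-4.770) = 0.6131 + 0.0000 = 0.6131.
Type II error: β = 1 − power = 1 − 0.6131 = 0.3869.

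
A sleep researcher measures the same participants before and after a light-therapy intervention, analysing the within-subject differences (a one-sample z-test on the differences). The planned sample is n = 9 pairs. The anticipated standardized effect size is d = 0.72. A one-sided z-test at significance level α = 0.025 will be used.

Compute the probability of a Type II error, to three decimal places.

β ≈ 0.421

Noncentrality parameter: δ = d·√n = 0.72 × √9 = 2.1600
One-sided α = 0.025 → critical value z_{0.025} = 1.960.
Power = Φ(δ − 1.960) = Φ(0.200) = 0.5793.
Type II error: β = 1 − power = 1 − 0.5793 = 0.4207.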